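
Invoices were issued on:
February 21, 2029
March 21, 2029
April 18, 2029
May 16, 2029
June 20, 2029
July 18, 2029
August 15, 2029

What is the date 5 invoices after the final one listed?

Gaps: 28, 28, 28, 35, 28, 28 days — a mix of 28 and 35. Every date is a Wednesday.
Each is the 3rd Wednesday of its month.
3rd Wednesday of September 2029: September 19, 2029.
3rd Wednesday of October 2029: October 17, 2029.
3rd Wednesday of November 2029: November 21, 2029.
3rd Wednesday of December 2029: December 19, 2029.
January 2030 — 3rd Wednesday is January 16, 2030.

January 16, 2030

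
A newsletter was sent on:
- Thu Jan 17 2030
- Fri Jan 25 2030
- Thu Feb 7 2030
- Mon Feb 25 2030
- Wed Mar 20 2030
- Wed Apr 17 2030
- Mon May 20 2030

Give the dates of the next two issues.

Gaps: 8, 13, 18, 23, 28, 33 days — each gap is 5 larger than the previous one.
Next gap: 38 days. Mon May 20 2030 + 38 days = Thu Jun 27 2030.
Next gap: 43 days. Thu Jun 27 2030 + 43 days = Fri Aug 9 2030.

Thu Jun 27 2030, Fri Aug 9 2030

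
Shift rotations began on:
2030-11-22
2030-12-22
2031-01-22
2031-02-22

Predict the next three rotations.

2031-03-22, 2031-04-22, 2031-05-22

Gaps: 30, 31, 31 days — not constant. Every event is on the 22nd of the month.
Pattern: the 22nd of each month.
March 2031: 2031-03-22.
Next: April 2031 → 2031-04-22.
Next: May 2031 → 2031-05-22.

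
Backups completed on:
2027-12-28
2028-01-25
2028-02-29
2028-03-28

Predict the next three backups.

2028-04-25, 2028-05-30, 2028-06-27

All Tuesdays; the gaps (28, 35, 28) vary with month length.
This is the last Tuesday of each month.
April 2028 ends with Tuesday 2028-04-25.
May 2028 ends with Tuesday 2028-05-30.
June 2028 ends with Tuesday 2028-06-27.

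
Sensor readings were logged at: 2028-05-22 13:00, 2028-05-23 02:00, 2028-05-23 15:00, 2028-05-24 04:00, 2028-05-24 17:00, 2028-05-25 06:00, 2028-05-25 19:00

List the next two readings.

2028-05-26 08:00, 2028-05-26 21:00

Gaps: 13, 13, 13, 13, 13, 13 hours — each event is 13 hours after the previous one.
2028-05-25 19:00 + 13 h = 2028-05-26 08:00.
2028-05-26 08:00 + 13 h = 2028-05-26 21:00.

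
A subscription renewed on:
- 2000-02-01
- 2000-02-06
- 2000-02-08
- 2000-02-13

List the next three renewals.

2000-02-15, 2000-02-20, 2000-02-22

Every event lands on a Tuesday or Sunday (gaps cycle 5, 2, 5).
So the schedule is: every Tuesday and Sunday.
The following Tuesday is 2000-02-15.
The following Sunday is 2000-02-20.
The following Tuesday is 2000-02-22.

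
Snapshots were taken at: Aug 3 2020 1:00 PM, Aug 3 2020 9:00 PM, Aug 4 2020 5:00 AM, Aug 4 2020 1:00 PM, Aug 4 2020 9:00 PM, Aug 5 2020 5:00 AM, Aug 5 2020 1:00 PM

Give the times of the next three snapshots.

Spacing: 8, 8, 8, 8, 8, 8 h — constant 8 h.
Aug 5 2020 1:00 PM + 8 h = Aug 5 2020 9:00 PM.
Aug 5 2020 9:00 PM + 8 h = Aug 6 2020 5:00 AM.
Aug 6 2020 5:00 AM + 8 h = Aug 6 2020 1:00 PM.

Aug 5 2020 9:00 PM, Aug 6 2020 5:00 AM, Aug 6 2020 1:00 PM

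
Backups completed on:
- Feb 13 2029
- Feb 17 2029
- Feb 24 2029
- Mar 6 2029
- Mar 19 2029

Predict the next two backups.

Gaps: 4, 7, 10, 13 days — each gap is 3 larger than the previous one.
Next gap: 16 days. Mar 19 2029 + 16 days = Apr 4 2029.
Next gap: 19 days. Apr 4 2029 + 19 days = Apr 23 2029.

Apr 4 2029, Apr 23 2029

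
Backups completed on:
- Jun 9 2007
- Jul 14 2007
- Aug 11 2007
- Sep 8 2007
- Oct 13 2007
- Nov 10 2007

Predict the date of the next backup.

Gaps: 35, 28, 28, 35, 28 days — a mix of 28 and 35. Every date is a Saturday.
Each is the 2nd Saturday of its month.
December 2007 — 2nd Saturday is Dec 8 2007.

Dec 8 2007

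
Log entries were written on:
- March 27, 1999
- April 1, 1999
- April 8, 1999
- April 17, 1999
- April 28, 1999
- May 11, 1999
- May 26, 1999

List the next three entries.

June 12, 1999; July 1, 1999; July 22, 1999

Gaps: 5, 7, 9, 11, 13, 15 days — each gap is 2 larger than the previous one.
Next gap: 17 days. May 26, 1999 + 17 days = June 12, 1999.
Next gap: 19 days. June 12, 1999 + 19 days = July 1, 1999.
Next gap: 21 days. July 1, 1999 + 21 days = July 22, 1999.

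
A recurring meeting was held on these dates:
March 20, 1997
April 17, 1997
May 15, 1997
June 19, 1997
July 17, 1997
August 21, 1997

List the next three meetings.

All dates are Thursdays, 28, 28, 35, 28, 35 days apart.
Specifically, the 3rd Thursday of each month.
September 1997 — 3rd Thursday is September 18, 1997.
3rd Thursday of October 1997: October 16, 1997.
3rd Thursday of November 1997: November 20, 1997.

September 18, 1997; October 16, 1997; November 20, 1997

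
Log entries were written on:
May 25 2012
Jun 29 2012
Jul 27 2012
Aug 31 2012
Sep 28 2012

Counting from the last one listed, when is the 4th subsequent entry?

These are Fridays with 35, 28, 35, 28-day gaps.
Each is the final Friday of its month — Jun 29 2012 is past the 28th, so '4th Friday' doesn't fit.
October 2012 ends with Friday Oct 26 2012.
November 2012 ends with Friday Nov 30 2012.
Last Friday of December 2012: Dec 28 2012.
Last Friday of January 2013: Jan 25 2013.

Jan 25 2013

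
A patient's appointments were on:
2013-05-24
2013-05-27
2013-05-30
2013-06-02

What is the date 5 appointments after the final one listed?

Every event comes 3 days after the last (3, 3, 3).
2013-06-02 + 3 days = 2013-06-05.
2013-06-05 + 3 days = 2013-06-08.
2013-06-08 + 3 days = 2013-06-11.
2013-06-11 + 3 days = 2013-06-14.
2013-06-14 + 3 days = 2013-06-17.

2013-06-17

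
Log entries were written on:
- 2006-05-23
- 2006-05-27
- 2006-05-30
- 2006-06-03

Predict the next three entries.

2006-06-06, 2006-06-10, 2006-06-13

Gaps: 4, 3, 4 days — not constant, but cyclic with period 2.
The events fall on every Tuesday and Saturday.
The following Tuesday is 2006-06-06.
Next Saturday: 2006-06-10.
Next Tuesday: 2006-06-13.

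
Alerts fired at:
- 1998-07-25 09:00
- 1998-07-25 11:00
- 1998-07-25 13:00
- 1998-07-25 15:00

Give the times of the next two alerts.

1998-07-25 17:00, 1998-07-25 19:00

Gaps: 2, 2, 2 hours — each event is 2 hours after the previous one.
1998-07-25 15:00 + 2 h = 1998-07-25 17:00.
1998-07-25 17:00 + 2 h = 1998-07-25 19:00.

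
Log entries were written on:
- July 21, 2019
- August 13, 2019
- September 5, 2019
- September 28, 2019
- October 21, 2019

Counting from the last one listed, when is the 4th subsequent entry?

January 21, 2020

Gaps between consecutive events: 23, 23, 23, 23 days — a constant 23-day interval.
October 21, 2019 + 23 days = November 13, 2019.
November 13, 2019 + 23 days = December 6, 2019.
December 6, 2019 + 23 days = December 29, 2019.
December 29, 2019 + 23 days = January 21, 2020.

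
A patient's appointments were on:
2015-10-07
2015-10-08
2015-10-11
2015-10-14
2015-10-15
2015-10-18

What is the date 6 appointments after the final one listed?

2015-11-01

Gaps: 1, 3, 3, 1, 3 days — not constant, but cyclic with period 3.
The events fall on every Wednesday, Thursday and Sunday.
The following Wednesday is 2015-10-21.
Next Thursday: 2015-10-22.
Next Sunday: 2015-10-25.
Next Wednesday: 2015-10-28.
The following Thursday is 2015-10-29.
The following Sunday is 2015-11-01.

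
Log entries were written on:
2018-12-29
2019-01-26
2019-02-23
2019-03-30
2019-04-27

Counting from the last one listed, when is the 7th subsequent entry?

Every date is a Saturday; gaps 28, 28, 35, 28 days.
Each is the last Saturday of its month (at least one falls on the 29th or later, ruling out '4th Saturday').
Last Saturday of May 2019: 2019-05-25.
Last Saturday of June 2019: 2019-06-29.
Last Saturday of July 2019: 2019-07-27.
Last Saturday of August 2019: 2019-08-31.
Last Saturday of September 2019: 2019-09-28.
October 2019 ends with Saturday 2019-10-26.
November 2019 ends with Saturday 2019-11-30.

2019-11-30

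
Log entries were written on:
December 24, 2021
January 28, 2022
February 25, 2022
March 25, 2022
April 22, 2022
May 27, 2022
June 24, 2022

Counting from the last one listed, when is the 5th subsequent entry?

November 25, 2022

These are Fridays at 28- or 35-day spacing (35, 28, 28, 28, 35, 28).
The pattern: 4th Friday of the month.
4th Friday of July 2022: July 22, 2022.
August 2022 — 4th Friday is August 26, 2022.
4th Friday of September 2022: September 23, 2022.
4th Friday of October 2022: October 28, 2022.
4th Friday of November 2022: November 25, 2022.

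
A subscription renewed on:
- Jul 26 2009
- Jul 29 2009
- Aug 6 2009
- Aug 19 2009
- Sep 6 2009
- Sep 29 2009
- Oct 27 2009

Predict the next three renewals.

Nov 29 2009, Jan 6 2010, Feb 18 2010

Intervals are 3, 8, 13, 18, 23, 28 days — an arithmetic progression with common difference 5.
Next gap: 33 days. Oct 27 2009 + 33 days = Nov 29 2009.
Next gap: 38 days. Nov 29 2009 + 38 days = Jan 6 2010.
Next gap: 43 days. Jan 6 2010 + 43 days = Feb 18 2010.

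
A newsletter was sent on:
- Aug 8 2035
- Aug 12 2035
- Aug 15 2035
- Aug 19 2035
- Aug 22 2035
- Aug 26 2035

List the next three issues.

Aug 29 2035, Sep 2 2035, Sep 5 2035

The gap pattern 4, 3, 4, 3, 4 repeats every 2 events.
These are the Wednesdays and Sundays of each week.
The following Wednesday is Aug 29 2035.
The following Sunday is Sep 2 2035.
The following Wednesday is Sep 5 2035.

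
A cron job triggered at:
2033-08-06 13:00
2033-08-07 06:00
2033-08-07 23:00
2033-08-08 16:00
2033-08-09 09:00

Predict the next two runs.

The interval is a steady 17 hours (17, 17, 17, 17).
2033-08-09 09:00 + 17 h = 2033-08-10 02:00.
2033-08-10 02:00 + 17 h = 2033-08-10 19:00.

2033-08-10 02:00, 2033-08-10 19:00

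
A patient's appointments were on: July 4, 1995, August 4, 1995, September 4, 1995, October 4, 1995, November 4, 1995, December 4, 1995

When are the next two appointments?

Gaps: 31, 31, 30, 31, 30 days — not constant. Every event is on the 4th of the month.
Pattern: the 4th of each month.
January 1996: January 4, 1996.
February 1996: February 4, 1996.

January 4, 1996; February 4, 1996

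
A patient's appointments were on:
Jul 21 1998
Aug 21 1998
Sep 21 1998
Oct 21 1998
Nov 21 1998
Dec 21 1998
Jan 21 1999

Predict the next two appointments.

The day-of-month is always 21 (31, 31, 30, 31, 30, 31 days between events).
So this recurs on the 21st of each month.
Next: February 1999 → Feb 21 1999.
Next: March 1999 → Mar 21 1999.

Feb 21 1999, Mar 21 1999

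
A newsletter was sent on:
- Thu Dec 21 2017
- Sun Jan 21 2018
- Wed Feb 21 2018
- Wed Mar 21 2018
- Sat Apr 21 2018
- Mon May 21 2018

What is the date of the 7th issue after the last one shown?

Fri Dec 21 2018

Gaps: 31, 31, 28, 31, 30 days — not constant. Every event is on the 21st of the month.
Pattern: the 21st of each month.
June 2018: Thu Jun 21 2018.
July 2018: Sat Jul 21 2018.
August 2018: Tue Aug 21 2018.
Next: September 2018 → Fri Sep 21 2018.
Next: October 2018 → Sun Oct 21 2018.
Next: November 2018 → Wed Nov 21 2018.
December 2018: Fri Dec 21 2018.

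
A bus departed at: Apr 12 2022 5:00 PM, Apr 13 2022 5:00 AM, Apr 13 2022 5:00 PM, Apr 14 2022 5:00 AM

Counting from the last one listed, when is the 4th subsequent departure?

Spacing: 12, 12, 12 h — constant 12 h.
Apr 14 2022 5:00 AM + 12 h = Apr 14 2022 5:00 PM.
Apr 14 2022 5:00 PM + 12 h = Apr 15 2022 5:00 AM.
Apr 15 2022 5:00 AM + 12 h = Apr 15 2022 5:00 PM.
Apr 15 2022 5:00 PM + 12 h = Apr 16 2022 5:00 AM.

Apr 16 2022 5:00 AM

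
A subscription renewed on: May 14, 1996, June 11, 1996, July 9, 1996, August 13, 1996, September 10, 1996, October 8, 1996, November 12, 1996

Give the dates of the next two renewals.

All dates are Tuesdays, 28, 28, 35, 28, 28, 35 days apart.
Specifically, the 2nd Tuesday of each month.
2nd Tuesday of December 1996: December 10, 1996.
January 1997 — 2nd Tuesday is January 14, 1997.

December 10, 1996; January 14, 1997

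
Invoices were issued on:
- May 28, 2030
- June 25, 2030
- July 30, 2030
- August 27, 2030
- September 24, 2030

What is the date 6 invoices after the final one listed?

All Tuesdays; the gaps (28, 35, 28, 28) vary with month length.
This is the last Tuesday of each month.
Last Tuesday of October 2030: October 29, 2030.
Last Tuesday of November 2030: November 26, 2030.
Last Tuesday of December 2030: December 31, 2030.
Last Tuesday of January 2031: January 28, 2031.
Last Tuesday of February 2031: February 25, 2031.
March 2031 ends with Tuesday March 25, 2031.

March 25, 2031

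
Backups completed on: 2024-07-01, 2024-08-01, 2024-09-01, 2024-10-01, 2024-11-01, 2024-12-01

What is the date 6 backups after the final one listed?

2025-06-01

The day-of-month is always 1 (31, 31, 30, 31, 30 days between events).
So this recurs on the 1st of each month.
January 2025: 2025-01-01.
February 2025: 2025-02-01.
Next: March 2025 → 2025-03-01.
Next: April 2025 → 2025-04-01.
May 2025: 2025-05-01.
Next: June 2025 → 2025-06-01.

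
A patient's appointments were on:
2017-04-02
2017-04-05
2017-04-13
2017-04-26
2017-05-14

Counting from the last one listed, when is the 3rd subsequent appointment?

2017-08-06

The spacing grows by 5 each time: 3, 8, 13, 18 days.
Next gap: 23 days. 2017-05-14 + 23 days = 2017-06-06.
Next gap: 28 days. 2017-06-06 + 28 days = 2017-07-04.
Next gap: 33 days. 2017-07-04 + 33 days = 2017-08-06.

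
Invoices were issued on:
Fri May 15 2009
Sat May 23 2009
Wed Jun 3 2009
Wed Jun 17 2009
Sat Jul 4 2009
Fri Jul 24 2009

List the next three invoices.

Gaps: 8, 11, 14, 17, 20 days — each gap is 3 larger than the previous one.
Next gap: 23 days. Fri Jul 24 2009 + 23 days = Sun Aug 16 2009.
Next gap: 26 days. Sun Aug 16 2009 + 26 days = Fri Sep 11 2009.
Next gap: 29 days. Fri Sep 11 2009 + 29 days = Sat Oct 10 2009.

Sun Aug 16 2009, Fri Sep 11 2009, Sat Oct 10 2009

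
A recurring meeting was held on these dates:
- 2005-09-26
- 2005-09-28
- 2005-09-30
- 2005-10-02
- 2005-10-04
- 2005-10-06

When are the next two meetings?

Gaps between consecutive events: 2, 2, 2, 2, 2 days — a constant 2-day interval.
2005-10-06 + 2 days = 2005-10-08.
2005-10-08 + 2 days = 2005-10-10.

2005-10-08, 2005-10-10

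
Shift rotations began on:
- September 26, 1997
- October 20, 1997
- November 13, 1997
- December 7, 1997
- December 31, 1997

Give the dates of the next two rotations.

January 24, 1998; February 17, 1998

Gaps between consecutive events: 24, 24, 24, 24 days — a constant 24-day interval.
December 31, 1997 + 24 days = January 24, 1998.
January 24, 1998 + 24 days = February 17, 1998.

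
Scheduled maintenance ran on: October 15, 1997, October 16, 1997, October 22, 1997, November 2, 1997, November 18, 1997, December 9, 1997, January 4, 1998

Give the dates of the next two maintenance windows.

Gaps: 1, 6, 11, 16, 21, 26 days — each gap is 5 larger than the previous one.
Next gap: 31 days. January 4, 1998 + 31 days = February 4, 1998.
Next gap: 36 days. February 4, 1998 + 36 days = March 12, 1998.

February 4, 1998; March 12, 1998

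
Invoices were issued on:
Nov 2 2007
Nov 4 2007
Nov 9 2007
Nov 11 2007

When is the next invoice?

Nov 16 2007

Every event lands on a Friday or Sunday (gaps cycle 2, 5, 2).
So the schedule is: every Friday and Sunday.
Next Friday: Nov 16 2007.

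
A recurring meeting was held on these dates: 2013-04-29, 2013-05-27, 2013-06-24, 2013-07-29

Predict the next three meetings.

2013-08-26, 2013-09-30, 2013-10-28

Every date is a Monday; gaps 28, 28, 35 days.
Each is the last Monday of its month (at least one falls on the 29th or later, ruling out '4th Monday').
Last Monday of August 2013: 2013-08-26.
Last Monday of September 2013: 2013-09-30.
October 2013 ends with Monday 2013-10-28.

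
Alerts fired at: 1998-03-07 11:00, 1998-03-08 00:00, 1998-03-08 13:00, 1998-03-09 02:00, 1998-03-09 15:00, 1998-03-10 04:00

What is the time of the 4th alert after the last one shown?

1998-03-12 08:00

Gaps: 13, 13, 13, 13, 13 hours — each event is 13 hours after the previous one.
1998-03-10 04:00 + 13 h = 1998-03-10 17:00.
1998-03-10 17:00 + 13 h = 1998-03-11 06:00.
1998-03-11 06:00 + 13 h = 1998-03-11 19:00.
1998-03-11 19:00 + 13 h = 1998-03-12 08:00.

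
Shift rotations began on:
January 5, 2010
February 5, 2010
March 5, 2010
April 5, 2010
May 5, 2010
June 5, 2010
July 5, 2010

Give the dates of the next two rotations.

Gaps: 31, 28, 31, 30, 31, 30 days — not constant. Every event is on the 5th of the month.
Pattern: the 5th of each month.
August 2010: August 5, 2010.
September 2010: September 5, 2010.

August 5, 2010; September 5, 2010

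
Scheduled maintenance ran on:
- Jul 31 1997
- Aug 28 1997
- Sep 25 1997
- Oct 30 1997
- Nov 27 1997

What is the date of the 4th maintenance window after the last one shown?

All Thursdays; the gaps (28, 28, 35, 28) vary with month length.
This is the last Thursday of each month.
December 1997 ends with Thursday Dec 25 1997.
Last Thursday of January 1998: Jan 29 1998.
Last Thursday of February 1998: Feb 26 1998.
Last Thursday of March 1998: Mar 26 1998.

Mar 26 1998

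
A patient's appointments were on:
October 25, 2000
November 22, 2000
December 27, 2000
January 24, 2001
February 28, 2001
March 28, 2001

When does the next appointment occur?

April 25, 2001

Gaps: 28, 35, 28, 35, 28 days — a mix of 28 and 35. Every date is a Wednesday.
Each is the 4th Wednesday of its month.
April 2001 — 4th Wednesday is April 25, 2001.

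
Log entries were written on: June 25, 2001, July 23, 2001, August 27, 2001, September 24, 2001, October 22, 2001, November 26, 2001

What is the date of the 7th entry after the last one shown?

All dates are Mondays, 28, 35, 28, 28, 35 days apart.
Specifically, the 4th Monday of each month.
December 2001 — 4th Monday is December 24, 2001.
4th Monday of January 2002: January 28, 2002.
February 2002 — 4th Monday is February 25, 2002.
March 2002 — 4th Monday is March 25, 2002.
4th Monday of April 2002: April 22, 2002.
May 2002 — 4th Monday is May 27, 2002.
4th Monday of June 2002: June 24, 2002.

June 24, 2002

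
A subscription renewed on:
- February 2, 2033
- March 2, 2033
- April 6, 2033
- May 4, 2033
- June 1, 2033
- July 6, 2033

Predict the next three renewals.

Gaps: 28, 35, 28, 28, 35 days — a mix of 28 and 35. Every date is a Wednesday.
Each is the 1st Wednesday of its month.
August 2033 — 1st Wednesday is August 3, 2033.
1st Wednesday of September 2033: September 7, 2033.
1st Wednesday of October 2033: October 5, 2033.

August 3, 2033; September 7, 2033; October 5, 2033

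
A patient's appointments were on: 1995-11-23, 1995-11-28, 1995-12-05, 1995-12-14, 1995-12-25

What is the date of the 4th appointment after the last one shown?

Gaps: 5, 7, 9, 11 days — each gap is 2 larger than the previous one.
Next gap: 13 days. 1995-12-25 + 13 days = 1996-01-07.
Next gap: 15 days. 1996-01-07 + 15 days = 1996-01-22.
Next gap: 17 days. 1996-01-22 + 17 days = 1996-02-08.
Next gap: 19 days. 1996-02-08 + 19 days = 1996-02-27.

1996-02-27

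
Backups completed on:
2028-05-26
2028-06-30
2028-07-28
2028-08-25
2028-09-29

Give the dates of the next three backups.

These are Fridays with 35, 28, 28, 35-day gaps.
Each is the final Friday of its month — 2028-06-30 is past the 28th, so '4th Friday' doesn't fit.
October 2028 ends with Friday 2028-10-27.
Last Friday of November 2028: 2028-11-24.
Last Friday of December 2028: 2028-12-29.

2028-10-27, 2028-11-24, 2028-12-29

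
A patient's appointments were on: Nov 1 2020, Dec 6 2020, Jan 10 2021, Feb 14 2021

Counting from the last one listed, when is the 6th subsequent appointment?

Sep 12 2021

Every event comes 35 days after the last (35, 35, 35).
Feb 14 2021 + 35 days = Mar 21 2021.
Mar 21 2021 + 35 days = Apr 25 2021.
Apr 25 2021 + 35 days = May 30 2021.
May 30 2021 + 35 days = Jul 4 2021.
Jul 4 2021 + 35 days = Aug 8 2021.
Aug 8 2021 + 35 days = Sep 12 2021.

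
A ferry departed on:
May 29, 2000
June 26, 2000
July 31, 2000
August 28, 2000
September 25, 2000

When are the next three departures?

October 30, 2000; November 27, 2000; December 25, 2000

These are Mondays with 28, 35, 28, 28-day gaps.
Each is the final Monday of its month — May 29, 2000 is past the 28th, so '4th Monday' doesn't fit.
October 2000 ends with Monday October 30, 2000.
November 2000 ends with Monday November 27, 2000.
Last Monday of December 2000: December 25, 2000.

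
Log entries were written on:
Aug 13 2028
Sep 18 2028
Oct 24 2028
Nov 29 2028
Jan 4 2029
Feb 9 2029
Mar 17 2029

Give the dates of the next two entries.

Every event comes 36 days after the last (36, 36, 36, 36, 36, 36).
Mar 17 2029 + 36 days = Apr 22 2029.
Apr 22 2029 + 36 days = May 28 2029.

Apr 22 2029, May 28 2029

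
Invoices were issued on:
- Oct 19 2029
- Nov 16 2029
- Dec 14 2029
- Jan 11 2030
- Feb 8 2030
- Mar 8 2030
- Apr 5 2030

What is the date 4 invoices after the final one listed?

Every event comes 28 days after the last (28, 28, 28, 28, 28, 28).
Apr 5 2030 + 28 days = May 3 2030.
May 3 2030 + 28 days = May 31 2030.
May 31 2030 + 28 days = Jun 28 2030.
Jun 28 2030 + 28 days = Jul 26 2030.

Jul 26 2030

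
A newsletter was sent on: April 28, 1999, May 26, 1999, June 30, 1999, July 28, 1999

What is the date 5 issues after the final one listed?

December 29, 1999

These are Wednesdays with 28, 35, 28-day gaps.
Each is the final Wednesday of its month — June 30, 1999 is past the 28th, so '4th Wednesday' doesn't fit.
August 1999 ends with Wednesday August 25, 1999.
September 1999 ends with Wednesday September 29, 1999.
Last Wednesday of October 1999: October 27, 1999.
Last Wednesday of November 1999: November 24, 1999.
Last Wednesday of December 1999: December 29, 1999.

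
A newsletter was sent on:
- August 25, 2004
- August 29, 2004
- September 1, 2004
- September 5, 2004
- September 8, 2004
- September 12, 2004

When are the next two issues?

Gaps: 4, 3, 4, 3, 4 days — not constant, but cyclic with period 2.
The events fall on every Wednesday and Sunday.
Next Wednesday: September 15, 2004.
The following Sunday is September 19, 2004.

September 15, 2004; September 19, 2004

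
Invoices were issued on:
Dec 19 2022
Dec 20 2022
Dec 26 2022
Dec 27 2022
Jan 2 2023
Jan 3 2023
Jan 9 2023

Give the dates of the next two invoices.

Jan 10 2023, Jan 16 2023

The gap pattern 1, 6, 1, 6, 1, 6 repeats every 2 events.
These are the Mondays and Tuesdays of each week.
Next Tuesday: Jan 10 2023.
Next Monday: Jan 16 2023.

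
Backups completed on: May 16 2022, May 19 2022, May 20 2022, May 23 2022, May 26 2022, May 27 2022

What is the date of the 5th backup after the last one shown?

Every event lands on a Monday or Thursday or Friday (gaps cycle 3, 1, 3, 3, 1).
So the schedule is: every Monday, Thursday and Friday.
The following Monday is May 30 2022.
Next Thursday: Jun 2 2022.
The following Friday is Jun 3 2022.
The following Monday is Jun 6 2022.
Next Thursday: Jun 9 2022.

Jun 9 2022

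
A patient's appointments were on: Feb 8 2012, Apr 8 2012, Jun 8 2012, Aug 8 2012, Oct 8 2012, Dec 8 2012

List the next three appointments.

Feb 8 2013, Apr 8 2013, Jun 8 2013

Each date is the 8th; the gaps (60, 61, 61, 61, 61) track the month lengths.
The rule is the 8th of every 2 months.
February 2013: Feb 8 2013.
April 2013: Apr 8 2013.
June 2013: Jun 8 2013.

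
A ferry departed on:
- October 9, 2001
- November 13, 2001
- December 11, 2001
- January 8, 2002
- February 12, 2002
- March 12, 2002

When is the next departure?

April 9, 2002

All dates are Tuesdays, 35, 28, 28, 35, 28 days apart.
Specifically, the 2nd Tuesday of each month.
April 2002 — 2nd Tuesday is April 9, 2002.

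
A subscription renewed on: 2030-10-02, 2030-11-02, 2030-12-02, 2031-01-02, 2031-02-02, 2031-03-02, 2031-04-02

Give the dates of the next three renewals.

2031-05-02, 2031-06-02, 2031-07-02

Each date is the 2nd; the gaps (31, 30, 31, 31, 28, 31) track the month lengths.
The rule is the 2nd of each month.
Next: May 2031 → 2031-05-02.
Next: June 2031 → 2031-06-02.
July 2031: 2031-07-02.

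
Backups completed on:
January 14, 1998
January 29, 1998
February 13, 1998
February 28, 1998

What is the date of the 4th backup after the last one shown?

April 29, 1998

Gaps between consecutive events: 15, 15, 15 days — a constant 15-day interval.
February 28, 1998 + 15 days = March 15, 1998.
March 15, 1998 + 15 days = March 30, 1998.
March 30, 1998 + 15 days = April 14, 1998.
April 14, 1998 + 15 days = April 29, 1998.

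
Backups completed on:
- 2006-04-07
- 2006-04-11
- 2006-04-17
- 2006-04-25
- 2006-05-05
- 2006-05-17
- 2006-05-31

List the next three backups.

The spacing grows by 2 each time: 4, 6, 8, 10, 12, 14 days.
Next gap: 16 days. 2006-05-31 + 16 days = 2006-06-16.
Next gap: 18 days. 2006-06-16 + 18 days = 2006-07-04.
Next gap: 20 days. 2006-07-04 + 20 days = 2006-07-24.

2006-06-16, 2006-07-04, 2006-07-24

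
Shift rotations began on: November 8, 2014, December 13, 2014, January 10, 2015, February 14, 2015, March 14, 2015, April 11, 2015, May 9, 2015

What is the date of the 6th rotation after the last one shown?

These are Saturdays at 28- or 35-day spacing (35, 28, 35, 28, 28, 28).
The pattern: 2nd Saturday of the month.
2nd Saturday of June 2015: June 13, 2015.
July 2015 — 2nd Saturday is July 11, 2015.
2nd Saturday of August 2015: August 8, 2015.
2nd Saturday of September 2015: September 12, 2015.
October 2015 — 2nd Saturday is October 10, 2015.
2nd Saturday of November 2015: November 14, 2015.

November 14, 2015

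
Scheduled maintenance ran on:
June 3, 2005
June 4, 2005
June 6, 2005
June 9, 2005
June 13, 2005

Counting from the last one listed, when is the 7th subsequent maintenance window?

August 8, 2005

Gaps: 1, 2, 3, 4 days — each gap is 1 larger than the previous one.
Next gap: 5 days. June 13, 2005 + 5 days = June 18, 2005.
Next gap: 6 days. June 18, 2005 + 6 days = June 24, 2005.
Next gap: 7 days. June 24, 2005 + 7 days = July 1, 2005.
Next gap: 8 days. July 1, 2005 + 8 days = July 9, 2005.
Next gap: 9 days. July 9, 2005 + 9 days = July 18, 2005.
Next gap: 10 days. July 18, 2005 + 10 days = July 28, 2005.
Next gap: 11 days. July 28, 2005 + 11 days = August 8, 2005.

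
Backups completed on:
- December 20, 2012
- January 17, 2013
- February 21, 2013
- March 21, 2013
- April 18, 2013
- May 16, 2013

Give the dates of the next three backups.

All dates are Thursdays, 28, 35, 28, 28, 28 days apart.
Specifically, the 3rd Thursday of each month.
3rd Thursday of June 2013: June 20, 2013.
July 2013 — 3rd Thursday is July 18, 2013.
August 2013 — 3rd Thursday is August 15, 2013.

June 20, 2013; July 18, 2013; August 15, 2013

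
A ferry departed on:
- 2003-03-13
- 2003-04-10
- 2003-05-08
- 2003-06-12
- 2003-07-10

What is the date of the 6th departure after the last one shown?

Gaps: 28, 28, 35, 28 days — a mix of 28 and 35. Every date is a Thursday.
Each is the 2nd Thursday of its month.
August 2003 — 2nd Thursday is 2003-08-14.
September 2003 — 2nd Thursday is 2003-09-11.
October 2003 — 2nd Thursday is 2003-10-09.
2nd Thursday of November 2003: 2003-11-13.
December 2003 — 2nd Thursday is 2003-12-11.
January 2004 — 2nd Thursday is 2004-01-08.

2004-01-08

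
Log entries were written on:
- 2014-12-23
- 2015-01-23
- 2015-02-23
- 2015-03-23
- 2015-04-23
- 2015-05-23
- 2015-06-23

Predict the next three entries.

The day-of-month is always 23 (31, 31, 28, 31, 30, 31 days between events).
So this recurs on the 23rd of each month.
Next: July 2015 → 2015-07-23.
August 2015: 2015-08-23.
Next: September 2015 → 2015-09-23.

2015-07-23, 2015-08-23, 2015-09-23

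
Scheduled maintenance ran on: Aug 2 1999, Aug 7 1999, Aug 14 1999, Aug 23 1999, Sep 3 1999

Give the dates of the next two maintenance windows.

Gaps: 5, 7, 9, 11 days — each gap is 2 larger than the previous one.
Next gap: 13 days. Sep 3 1999 + 13 days = Sep 16 1999.
Next gap: 15 days. Sep 16 1999 + 15 days = Oct 1 1999.

Sep 16 1999, Oct 1 1999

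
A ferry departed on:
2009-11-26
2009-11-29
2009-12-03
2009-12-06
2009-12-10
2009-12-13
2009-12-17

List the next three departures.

Every event lands on a Thursday or Sunday (gaps cycle 3, 4, 3, 4, 3, 4).
So the schedule is: every Thursday and Sunday.
The following Sunday is 2009-12-20.
The following Thursday is 2009-12-24.
Next Sunday: 2009-12-27.

2009-12-20, 2009-12-24, 2009-12-27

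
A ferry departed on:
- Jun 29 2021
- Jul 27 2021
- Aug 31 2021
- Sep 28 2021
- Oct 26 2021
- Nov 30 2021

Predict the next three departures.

These are Tuesdays with 28, 35, 28, 28, 35-day gaps.
Each is the final Tuesday of its month — Jun 29 2021 is past the 28th, so '4th Tuesday' doesn't fit.
Last Tuesday of December 2021: Dec 28 2021.
Last Tuesday of January 2022: Jan 25 2022.
February 2022 ends with Tuesday Feb 22 2022.

Dec 28 2021, Jan 25 2022, Feb 22 2022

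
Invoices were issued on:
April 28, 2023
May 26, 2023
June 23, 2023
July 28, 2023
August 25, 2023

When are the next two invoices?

September 22, 2023; October 27, 2023

These are Fridays at 28- or 35-day spacing (28, 28, 35, 28).
The pattern: 4th Friday of the month.
September 2023 — 4th Friday is September 22, 2023.
October 2023 — 4th Friday is October 27, 2023.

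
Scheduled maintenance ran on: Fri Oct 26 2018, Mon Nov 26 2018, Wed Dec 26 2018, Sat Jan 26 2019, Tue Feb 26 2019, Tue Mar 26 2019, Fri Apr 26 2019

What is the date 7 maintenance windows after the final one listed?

Tue Nov 26 2019

Gaps: 31, 30, 31, 31, 28, 31 days — not constant. Every event is on the 26th of the month.
Pattern: the 26th of each month.
Next: May 2019 → Sun May 26 2019.
June 2019: Wed Jun 26 2019.
Next: July 2019 → Fri Jul 26 2019.
August 2019: Mon Aug 26 2019.
Next: September 2019 → Thu Sep 26 2019.
October 2019: Sat Oct 26 2019.
November 2019: Tue Nov 26 2019.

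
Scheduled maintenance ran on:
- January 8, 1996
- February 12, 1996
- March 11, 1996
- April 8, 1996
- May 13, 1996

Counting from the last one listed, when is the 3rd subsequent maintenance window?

August 12, 1996

These are Mondays at 28- or 35-day spacing (35, 28, 28, 35).
The pattern: 2nd Monday of the month.
June 1996 — 2nd Monday is June 10, 1996.
2nd Monday of July 1996: July 8, 1996.
August 1996 — 2nd Monday is August 12, 1996.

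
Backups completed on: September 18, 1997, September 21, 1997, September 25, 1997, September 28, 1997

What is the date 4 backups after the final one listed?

October 12, 1997

Gaps: 3, 4, 3 days — not constant, but cyclic with period 2.
The events fall on every Thursday and Sunday.
The following Thursday is October 2, 1997.
Next Sunday: October 5, 1997.
The following Thursday is October 9, 1997.
Next Sunday: October 12, 1997.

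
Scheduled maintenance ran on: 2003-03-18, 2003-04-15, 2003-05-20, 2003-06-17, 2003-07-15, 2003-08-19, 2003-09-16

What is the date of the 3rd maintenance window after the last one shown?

All dates are Tuesdays, 28, 35, 28, 28, 35, 28 days apart.
Specifically, the 3rd Tuesday of each month.
October 2003 — 3rd Tuesday is 2003-10-21.
November 2003 — 3rd Tuesday is 2003-11-18.
December 2003 — 3rd Tuesday is 2003-12-16.

2003-12-16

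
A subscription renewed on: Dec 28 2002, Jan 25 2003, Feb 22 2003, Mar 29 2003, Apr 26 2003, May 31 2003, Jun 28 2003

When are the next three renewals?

These are Saturdays with 28, 28, 35, 28, 35, 28-day gaps.
Each is the final Saturday of its month — Mar 29 2003 is past the 28th, so '4th Saturday' doesn't fit.
Last Saturday of July 2003: Jul 26 2003.
August 2003 ends with Saturday Aug 30 2003.
September 2003 ends with Saturday Sep 27 2003.

Jul 26 2003, Aug 30 2003, Sep 27 2003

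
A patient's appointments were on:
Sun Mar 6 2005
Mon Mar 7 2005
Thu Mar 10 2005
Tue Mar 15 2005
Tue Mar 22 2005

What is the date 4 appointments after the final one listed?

Mon May 9 2005

Gaps: 1, 3, 5, 7 days — each gap is 2 larger than the previous one.
Next gap: 9 days. Tue Mar 22 2005 + 9 days = Thu Mar 31 2005.
Next gap: 11 days. Thu Mar 31 2005 + 11 days = Mon Apr 11 2005.
Next gap: 13 days. Mon Apr 11 2005 + 13 days = Sun Apr 24 2005.
Next gap: 15 days. Sun Apr 24 2005 + 15 days = Mon May 9 2005.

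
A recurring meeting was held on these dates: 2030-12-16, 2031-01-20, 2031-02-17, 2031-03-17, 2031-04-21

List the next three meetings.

These are Mondays at 28- or 35-day spacing (35, 28, 28, 35).
The pattern: 3rd Monday of the month.
3rd Monday of May 2031: 2031-05-19.
June 2031 — 3rd Monday is 2031-06-16.
3rd Monday of July 2031: 2031-07-21.

2031-05-19, 2031-06-16, 2031-07-21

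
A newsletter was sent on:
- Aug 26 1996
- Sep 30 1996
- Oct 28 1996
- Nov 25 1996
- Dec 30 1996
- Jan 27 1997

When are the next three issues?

All Mondays; the gaps (35, 28, 28, 35, 28) vary with month length.
This is the last Monday of each month.
Last Monday of February 1997: Feb 24 1997.
March 1997 ends with Monday Mar 31 1997.
Last Monday of April 1997: Apr 28 1997.

Feb 24 1997, Mar 31 1997, Apr 28 1997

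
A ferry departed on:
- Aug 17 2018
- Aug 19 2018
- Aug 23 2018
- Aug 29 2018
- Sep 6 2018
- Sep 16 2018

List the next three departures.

The spacing grows by 2 each time: 2, 4, 6, 8, 10 days.
Next gap: 12 days. Sep 16 2018 + 12 days = Sep 28 2018.
Next gap: 14 days. Sep 28 2018 + 14 days = Oct 12 2018.
Next gap: 16 days. Oct 12 2018 + 16 days = Oct 28 2018.

Sep 28 2018, Oct 12 2018, Oct 28 2018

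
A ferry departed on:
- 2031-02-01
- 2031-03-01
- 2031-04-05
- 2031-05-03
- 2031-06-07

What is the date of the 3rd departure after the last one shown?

2031-09-06

These are Saturdays at 28- or 35-day spacing (28, 35, 28, 35).
The pattern: 1st Saturday of the month.
July 2031 — 1st Saturday is 2031-07-05.
August 2031 — 1st Saturday is 2031-08-02.
September 2031 — 1st Saturday is 2031-09-06.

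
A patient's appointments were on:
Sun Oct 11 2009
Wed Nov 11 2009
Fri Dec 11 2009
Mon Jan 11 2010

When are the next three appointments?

Thu Feb 11 2010, Thu Mar 11 2010, Sun Apr 11 2010

The day-of-month is always 11 (31, 30, 31 days between events).
So this recurs on the 11th of each month.
Next: February 2010 → Thu Feb 11 2010.
March 2010: Thu Mar 11 2010.
April 2010: Sun Apr 11 2010.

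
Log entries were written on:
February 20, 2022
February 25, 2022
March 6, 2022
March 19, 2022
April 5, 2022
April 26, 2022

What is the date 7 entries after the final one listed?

Intervals are 5, 9, 13, 17, 21 days — an arithmetic progression with common difference 4.
Next gap: 25 days. April 26, 2022 + 25 days = May 21, 2022.
Next gap: 29 days. May 21, 2022 + 29 days = June 19, 2022.
Next gap: 33 days. June 19, 2022 + 33 days = July 22, 2022.
Next gap: 37 days. July 22, 2022 + 37 days = August 28, 2022.
Next gap: 41 days. August 28, 2022 + 41 days = October 8, 2022.
Next gap: 45 days. October 8, 2022 + 45 days = November 22, 2022.
Next gap: 49 days. November 22, 2022 + 49 days = January 10, 2023.

January 10, 2023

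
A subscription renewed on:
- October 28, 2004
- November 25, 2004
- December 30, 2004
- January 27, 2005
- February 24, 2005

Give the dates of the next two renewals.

These are Thursdays with 28, 35, 28, 28-day gaps.
Each is the final Thursday of its month — December 30, 2004 is past the 28th, so '4th Thursday' doesn't fit.
March 2005 ends with Thursday March 31, 2005.
Last Thursday of April 2005: April 28, 2005.

March 31, 2005; April 28, 2005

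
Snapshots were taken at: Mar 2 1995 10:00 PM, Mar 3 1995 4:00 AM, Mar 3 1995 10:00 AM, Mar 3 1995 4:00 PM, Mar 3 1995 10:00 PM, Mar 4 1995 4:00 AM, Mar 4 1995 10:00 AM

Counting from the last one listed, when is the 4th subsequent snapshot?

Spacing: 6, 6, 6, 6, 6, 6 h — constant 6 h.
Mar 4 1995 10:00 AM + 6 h = Mar 4 1995 4:00 PM.
Mar 4 1995 4:00 PM + 6 h = Mar 4 1995 10:00 PM.
Mar 4 1995 10:00 PM + 6 h = Mar 5 1995 4:00 AM.
Mar 5 1995 4:00 AM + 6 h = Mar 5 1995 10:00 AM.

Mar 5 1995 10:00 AM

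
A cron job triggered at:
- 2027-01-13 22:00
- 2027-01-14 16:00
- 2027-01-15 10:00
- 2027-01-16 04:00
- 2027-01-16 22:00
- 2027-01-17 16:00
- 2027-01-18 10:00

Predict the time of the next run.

Gaps: 18, 18, 18, 18, 18, 18 hours — each event is 18 hours after the previous one.
2027-01-18 10:00 + 18 h = 2027-01-19 04:00.

2027-01-19 04:00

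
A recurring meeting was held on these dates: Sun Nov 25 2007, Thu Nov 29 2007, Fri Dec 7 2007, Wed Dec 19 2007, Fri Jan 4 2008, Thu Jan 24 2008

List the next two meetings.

The spacing grows by 4 each time: 4, 8, 12, 16, 20 days.
Next gap: 24 days. Thu Jan 24 2008 + 24 days = Sun Feb 17 2008.
Next gap: 28 days. Sun Feb 17 2008 + 28 days = Sun Mar 16 2008.

Sun Feb 17 2008, Sun Mar 16 2008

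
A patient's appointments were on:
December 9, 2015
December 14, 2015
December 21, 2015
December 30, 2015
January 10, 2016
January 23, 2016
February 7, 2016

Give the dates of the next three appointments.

Gaps: 5, 7, 9, 11, 13, 15 days — each gap is 2 larger than the previous one.
Next gap: 17 days. February 7, 2016 + 17 days = February 24, 2016.
Next gap: 19 days. February 24, 2016 + 19 days = March 14, 2016.
Next gap: 21 days. March 14, 2016 + 21 days = April 4, 2016.

February 24, 2016; March 14, 2016; April 4, 2016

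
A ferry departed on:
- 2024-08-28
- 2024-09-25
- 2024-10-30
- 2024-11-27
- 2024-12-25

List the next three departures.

Every date is a Wednesday; gaps 28, 35, 28, 28 days.
Each is the last Wednesday of its month (at least one falls on the 29th or later, ruling out '4th Wednesday').
Last Wednesday of January 2025: 2025-01-29.
Last Wednesday of February 2025: 2025-02-26.
Last Wednesday of March 2025: 2025-03-26.

2025-01-29, 2025-02-26, 2025-03-26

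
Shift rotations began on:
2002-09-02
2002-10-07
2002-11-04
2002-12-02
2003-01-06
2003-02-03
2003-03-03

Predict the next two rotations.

Gaps: 35, 28, 28, 35, 28, 28 days — a mix of 28 and 35. Every date is a Monday.
Each is the 1st Monday of its month.
April 2003 — 1st Monday is 2003-04-07.
May 2003 — 1st Monday is 2003-05-05.

2003-04-07, 2003-05-05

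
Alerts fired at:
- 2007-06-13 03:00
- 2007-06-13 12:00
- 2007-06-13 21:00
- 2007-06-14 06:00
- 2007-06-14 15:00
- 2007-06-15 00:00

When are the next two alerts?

2007-06-15 09:00, 2007-06-15 18:00

Spacing: 9, 9, 9, 9, 9 h — constant 9 h.
2007-06-15 00:00 + 9 h = 2007-06-15 09:00.
2007-06-15 09:00 + 9 h = 2007-06-15 18:00.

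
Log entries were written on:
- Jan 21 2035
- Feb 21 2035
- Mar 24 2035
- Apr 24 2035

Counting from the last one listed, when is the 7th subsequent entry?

The spacing is 31, 31, 31 days — always 31 days.
Apr 24 2035 + 31 days = May 25 2035.
May 25 2035 + 31 days = Jun 25 2035.
Jun 25 2035 + 31 days = Jul 26 2035.
Jul 26 2035 + 31 days = Aug 26 2035.
Aug 26 2035 + 31 days = Sep 26 2035.
Sep 26 2035 + 31 days = Oct 27 2035.
Oct 27 2035 + 31 days = Nov 27 2035.

Nov 27 2035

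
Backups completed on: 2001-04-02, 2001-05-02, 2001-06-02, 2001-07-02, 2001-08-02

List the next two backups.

2001-09-02, 2001-10-02

The day-of-month is always 2 (30, 31, 30, 31 days between events).
So this recurs on the 2nd of each month.
September 2001: 2001-09-02.
Next: October 2001 → 2001-10-02.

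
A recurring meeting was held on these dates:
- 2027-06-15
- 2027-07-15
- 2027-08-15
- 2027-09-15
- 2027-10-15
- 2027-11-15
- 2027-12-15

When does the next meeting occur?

The day-of-month is always 15 (30, 31, 31, 30, 31, 30 days between events).
So this recurs on the 15th of each month.
Next: January 2028 → 2028-01-15.

2028-01-15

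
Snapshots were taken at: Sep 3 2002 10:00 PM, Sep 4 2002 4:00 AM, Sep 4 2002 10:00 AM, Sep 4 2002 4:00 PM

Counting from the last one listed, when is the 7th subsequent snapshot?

Gaps: 6, 6, 6 hours — each event is 6 hours after the previous one.
Sep 4 2002 4:00 PM + 6 h = Sep 4 2002 10:00 PM.
Sep 4 2002 10:00 PM + 6 h = Sep 5 2002 4:00 AM.
Sep 5 2002 4:00 AM + 6 h = Sep 5 2002 10:00 AM.
Sep 5 2002 10:00 AM + 6 h = Sep 5 2002 4:00 PM.
Sep 5 2002 4:00 PM + 6 h = Sep 5 2002 10:00 PM.
Sep 5 2002 10:00 PM + 6 h = Sep 6 2002 4:00 AM.
Sep 6 2002 4:00 AM + 6 h = Sep 6 2002 10:00 AM.

Sep 6 2002 10:00 AM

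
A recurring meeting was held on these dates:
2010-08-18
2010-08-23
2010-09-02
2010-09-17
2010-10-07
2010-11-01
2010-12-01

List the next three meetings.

2011-01-05, 2011-02-14, 2011-03-31

Gaps: 5, 10, 15, 20, 25, 30 days — each gap is 5 larger than the previous one.
Next gap: 35 days. 2010-12-01 + 35 days = 2011-01-05.
Next gap: 40 days. 2011-01-05 + 40 days = 2011-02-14.
Next gap: 45 days. 2011-02-14 + 45 days = 2011-03-31.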